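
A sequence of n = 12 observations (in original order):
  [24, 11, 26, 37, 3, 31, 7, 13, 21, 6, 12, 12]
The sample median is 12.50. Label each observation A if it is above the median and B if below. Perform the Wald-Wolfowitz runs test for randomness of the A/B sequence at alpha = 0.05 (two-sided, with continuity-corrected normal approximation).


Step 1: Compute median = 12.50; label A = above, B = below.
Labels in order: ABAABABAABBB  (n_A = 6, n_B = 6)
Step 2: Count runs R = 8.
Step 3: Under H0 (random ordering), E[R] = 2*n_A*n_B/(n_A+n_B) + 1 = 2*6*6/12 + 1 = 7.0000.
        Var[R] = 2*n_A*n_B*(2*n_A*n_B - n_A - n_B) / ((n_A+n_B)^2 * (n_A+n_B-1)) = 4320/1584 = 2.7273.
        SD[R] = 1.6514.
Step 4: Continuity-corrected z = (R - 0.5 - E[R]) / SD[R] = (8 - 0.5 - 7.0000) / 1.6514 = 0.3028.
Step 5: Two-sided p-value via normal approximation = 2*(1 - Phi(|z|)) = 0.762069.
Step 6: alpha = 0.05. fail to reject H0.

R = 8, z = 0.3028, p = 0.762069, fail to reject H0.


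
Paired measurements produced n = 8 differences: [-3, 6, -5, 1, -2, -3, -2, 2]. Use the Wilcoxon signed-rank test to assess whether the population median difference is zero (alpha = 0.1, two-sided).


Step 1: Drop any zero differences (none here) and take |d_i|.
|d| = [3, 6, 5, 1, 2, 3, 2, 2]
Step 2: Midrank |d_i| (ties get averaged ranks).
ranks: |3|->5.5, |6|->8, |5|->7, |1|->1, |2|->3, |3|->5.5, |2|->3, |2|->3
Step 3: Attach original signs; sum ranks with positive sign and with negative sign.
W+ = 8 + 1 + 3 = 12
W- = 5.5 + 7 + 3 + 5.5 + 3 = 24
(Check: W+ + W- = 36 should equal n(n+1)/2 = 36.)
Step 4: Test statistic W = min(W+, W-) = 12.
Step 5: Ties in |d|, so use the tie-corrected normal approximation.
        E[W] = n(n+1)/4 = 8*9/4 = 18.
        Tie groups: |d|=2 (t=3), |d|=3 (t=2); sum(t^3 - t) = 30.
        Var[W] = n(n+1)(2n+1)/24 - sum(t^3-t)/48 = 1224/24 - 30/48 = 50.375.
        z = (W - E[W]) / sqrt(Var[W]) = (12 - 18) / 7.0975 = -0.8454.
        Two-sided p = 2*Phi(z) = 0.397908.
Step 6: alpha = 0.1. fail to reject H0.

W+ = 12, W- = 24, W = min = 12, p = 0.397908, fail to reject H0.


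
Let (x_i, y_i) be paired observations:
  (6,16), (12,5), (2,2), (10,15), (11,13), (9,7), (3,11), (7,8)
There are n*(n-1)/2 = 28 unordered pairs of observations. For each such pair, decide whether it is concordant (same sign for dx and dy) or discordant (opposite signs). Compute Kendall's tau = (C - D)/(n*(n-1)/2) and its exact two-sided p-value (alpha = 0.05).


Step 1: Enumerate the 28 unordered pairs (i,j) with i<j and classify each by sign(x_j-x_i) * sign(y_j-y_i).
  (1,2):dx=+6,dy=-11->D; (1,3):dx=-4,dy=-14->C; (1,4):dx=+4,dy=-1->D; (1,5):dx=+5,dy=-3->D
  (1,6):dx=+3,dy=-9->D; (1,7):dx=-3,dy=-5->C; (1,8):dx=+1,dy=-8->D; (2,3):dx=-10,dy=-3->C
  (2,4):dx=-2,dy=+10->D; (2,5):dx=-1,dy=+8->D; (2,6):dx=-3,dy=+2->D; (2,7):dx=-9,dy=+6->D
  (2,8):dx=-5,dy=+3->D; (3,4):dx=+8,dy=+13->C; (3,5):dx=+9,dy=+11->C; (3,6):dx=+7,dy=+5->C
  (3,7):dx=+1,dy=+9->C; (3,8):dx=+5,dy=+6->C; (4,5):dx=+1,dy=-2->D; (4,6):dx=-1,dy=-8->C
  (4,7):dx=-7,dy=-4->C; (4,8):dx=-3,dy=-7->C; (5,6):dx=-2,dy=-6->C; (5,7):dx=-8,dy=-2->C
  (5,8):dx=-4,dy=-5->C; (6,7):dx=-6,dy=+4->D; (6,8):dx=-2,dy=+1->D; (7,8):dx=+4,dy=-3->D
Step 2: C = 14, D = 14, total pairs = 28.
Step 3: tau = (C - D)/(n(n-1)/2) = (14 - 14)/28 = 0.000000.
Step 4: Exact two-sided p-value (enumerate n! = 40320 permutations of y under H0): p = 1.000000.
Step 5: alpha = 0.05. fail to reject H0.

tau_b = 0.0000 (C=14, D=14), p = 1.000000, fail to reject H0.


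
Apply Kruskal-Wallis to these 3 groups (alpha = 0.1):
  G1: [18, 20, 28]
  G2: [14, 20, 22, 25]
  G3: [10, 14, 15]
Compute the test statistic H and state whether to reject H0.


Step 1: Combine all N = 10 observations and assign midranks.
sorted (value, group, rank): (10,G3,1), (14,G2,2.5), (14,G3,2.5), (15,G3,4), (18,G1,5), (20,G1,6.5), (20,G2,6.5), (22,G2,8), (25,G2,9), (28,G1,10)
Step 2: Sum ranks within each group.
R_1 = 21.5 (n_1 = 3)
R_2 = 26 (n_2 = 4)
R_3 = 7.5 (n_3 = 3)
Step 3: H = 12/(N(N+1)) * sum(R_i^2/n_i) - 3(N+1)
     = 12/(10*11) * (21.5^2/3 + 26^2/4 + 7.5^2/3) - 3*11
     = 0.109091 * 341.833 - 33
     = 4.290909.
Step 4: Ties present; correction factor C = 1 - 12/(10^3 - 10) = 0.987879. Corrected H = 4.290909 / 0.987879 = 4.343558.
Step 5: Under H0, H ~ chi^2(2); p-value = 0.113975.
Step 6: alpha = 0.1. fail to reject H0.

H = 4.3436, df = 2, p = 0.113975, fail to reject H0.


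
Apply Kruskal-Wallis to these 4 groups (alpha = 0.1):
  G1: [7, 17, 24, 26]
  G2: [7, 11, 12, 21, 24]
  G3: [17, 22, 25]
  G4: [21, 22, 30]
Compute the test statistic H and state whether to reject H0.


Step 1: Combine all N = 15 observations and assign midranks.
sorted (value, group, rank): (7,G1,1.5), (7,G2,1.5), (11,G2,3), (12,G2,4), (17,G1,5.5), (17,G3,5.5), (21,G2,7.5), (21,G4,7.5), (22,G3,9.5), (22,G4,9.5), (24,G1,11.5), (24,G2,11.5), (25,G3,13), (26,G1,14), (30,G4,15)
Step 2: Sum ranks within each group.
R_1 = 32.5 (n_1 = 4)
R_2 = 27.5 (n_2 = 5)
R_3 = 28 (n_3 = 3)
R_4 = 32 (n_4 = 3)
Step 3: H = 12/(N(N+1)) * sum(R_i^2/n_i) - 3(N+1)
     = 12/(15*16) * (32.5^2/4 + 27.5^2/5 + 28^2/3 + 32^2/3) - 3*16
     = 0.050000 * 1017.98 - 48
     = 2.898958.
Step 4: Ties present; correction factor C = 1 - 30/(15^3 - 15) = 0.991071. Corrected H = 2.898958 / 0.991071 = 2.925075.
Step 5: Under H0, H ~ chi^2(3); p-value = 0.403322.
Step 6: alpha = 0.1. fail to reject H0.

H = 2.9251, df = 3, p = 0.403322, fail to reject H0.


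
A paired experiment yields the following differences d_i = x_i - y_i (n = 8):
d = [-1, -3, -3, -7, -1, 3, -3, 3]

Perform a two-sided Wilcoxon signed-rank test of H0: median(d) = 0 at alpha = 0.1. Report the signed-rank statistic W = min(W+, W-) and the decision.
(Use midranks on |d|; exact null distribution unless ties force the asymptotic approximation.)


Step 1: Drop any zero differences (none here) and take |d_i|.
|d| = [1, 3, 3, 7, 1, 3, 3, 3]
Step 2: Midrank |d_i| (ties get averaged ranks).
ranks: |1|->1.5, |3|->5, |3|->5, |7|->8, |1|->1.5, |3|->5, |3|->5, |3|->5
Step 3: Attach original signs; sum ranks with positive sign and with negative sign.
W+ = 5 + 5 = 10
W- = 1.5 + 5 + 5 + 8 + 1.5 + 5 = 26
(Check: W+ + W- = 36 should equal n(n+1)/2 = 36.)
Step 4: Test statistic W = min(W+, W-) = 10.
Step 5: Ties in |d|, so use the tie-corrected normal approximation.
        E[W] = n(n+1)/4 = 8*9/4 = 18.
        Tie groups: |d|=1 (t=2), |d|=3 (t=5); sum(t^3 - t) = 126.
        Var[W] = n(n+1)(2n+1)/24 - sum(t^3-t)/48 = 1224/24 - 126/48 = 48.375.
        z = (W - E[W]) / sqrt(Var[W]) = (10 - 18) / 6.9552 = -1.1502.
        Two-sided p = 2*Phi(z) = 0.250055.
Step 6: alpha = 0.1. fail to reject H0.

W+ = 10, W- = 26, W = min = 10, p = 0.250055, fail to reject H0.


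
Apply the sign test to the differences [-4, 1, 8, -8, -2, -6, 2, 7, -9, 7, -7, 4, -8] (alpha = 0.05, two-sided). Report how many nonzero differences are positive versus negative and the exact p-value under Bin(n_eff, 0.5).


Step 1: Discard zero differences. Original n = 13; n_eff = number of nonzero differences = 13.
Nonzero differences (with sign): -4, +1, +8, -8, -2, -6, +2, +7, -9, +7, -7, +4, -8
Step 2: Count signs: positive = 6, negative = 7.
Step 3: Under H0: P(positive) = 0.5, so the number of positives S ~ Bin(13, 0.5).
Step 4: Two-sided exact p-value = sum of Bin(13,0.5) probabilities at or below the observed probability = 1.000000.
Step 5: alpha = 0.05. fail to reject H0.

n_eff = 13, pos = 6, neg = 7, p = 1.000000, fail to reject H0.


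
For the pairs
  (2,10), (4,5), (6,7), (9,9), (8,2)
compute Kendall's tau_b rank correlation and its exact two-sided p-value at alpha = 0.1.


Step 1: Enumerate the 10 unordered pairs (i,j) with i<j and classify each by sign(x_j-x_i) * sign(y_j-y_i).
  (1,2):dx=+2,dy=-5->D; (1,3):dx=+4,dy=-3->D; (1,4):dx=+7,dy=-1->D; (1,5):dx=+6,dy=-8->D
  (2,3):dx=+2,dy=+2->C; (2,4):dx=+5,dy=+4->C; (2,5):dx=+4,dy=-3->D; (3,4):dx=+3,dy=+2->C
  (3,5):dx=+2,dy=-5->D; (4,5):dx=-1,dy=-7->C
Step 2: C = 4, D = 6, total pairs = 10.
Step 3: tau = (C - D)/(n(n-1)/2) = (4 - 6)/10 = -0.200000.
Step 4: Exact two-sided p-value (enumerate n! = 120 permutations of y under H0): p = 0.816667.
Step 5: alpha = 0.1. fail to reject H0.

tau_b = -0.2000 (C=4, D=6), p = 0.816667, fail to reject H0.


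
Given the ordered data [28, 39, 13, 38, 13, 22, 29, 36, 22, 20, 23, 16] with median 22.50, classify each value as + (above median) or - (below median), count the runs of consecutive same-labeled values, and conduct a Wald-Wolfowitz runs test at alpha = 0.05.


Step 1: Compute median = 22.50; label A = above, B = below.
Labels in order: AABABBAABBAB  (n_A = 6, n_B = 6)
Step 2: Count runs R = 8.
Step 3: Under H0 (random ordering), E[R] = 2*n_A*n_B/(n_A+n_B) + 1 = 2*6*6/12 + 1 = 7.0000.
        Var[R] = 2*n_A*n_B*(2*n_A*n_B - n_A - n_B) / ((n_A+n_B)^2 * (n_A+n_B-1)) = 4320/1584 = 2.7273.
        SD[R] = 1.6514.
Step 4: Continuity-corrected z = (R - 0.5 - E[R]) / SD[R] = (8 - 0.5 - 7.0000) / 1.6514 = 0.3028.
Step 5: Two-sided p-value via normal approximation = 2*(1 - Phi(|z|)) = 0.762069.
Step 6: alpha = 0.05. fail to reject H0.

R = 8, z = 0.3028, p = 0.762069, fail to reject H0.


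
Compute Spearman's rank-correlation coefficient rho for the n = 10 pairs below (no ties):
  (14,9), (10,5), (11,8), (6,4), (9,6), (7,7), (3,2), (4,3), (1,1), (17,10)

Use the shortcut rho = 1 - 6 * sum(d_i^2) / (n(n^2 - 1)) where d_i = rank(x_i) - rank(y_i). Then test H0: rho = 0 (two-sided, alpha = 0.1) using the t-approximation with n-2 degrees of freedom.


Step 1: Rank x and y separately (midranks; no ties here).
rank(x): 14->9, 10->7, 11->8, 6->4, 9->6, 7->5, 3->2, 4->3, 1->1, 17->10
rank(y): 9->9, 5->5, 8->8, 4->4, 6->6, 7->7, 2->2, 3->3, 1->1, 10->10
Step 2: d_i = R_x(i) - R_y(i); compute d_i^2.
  (9-9)^2=0, (7-5)^2=4, (8-8)^2=0, (4-4)^2=0, (6-6)^2=0, (5-7)^2=4, (2-2)^2=0, (3-3)^2=0, (1-1)^2=0, (10-10)^2=0
sum(d^2) = 8.
Step 3: rho = 1 - 6*8 / (10*(10^2 - 1)) = 1 - 48/990 = 0.951515.
Step 4: Under H0, t = rho * sqrt((n-2)/(1-rho^2)) = 8.7493 ~ t(8).
Step 5: Two-sided p-value from the t-distribution with 8 df = 0.000023.
Step 6: alpha = 0.1. reject H0.

rho = 0.9515, p = 0.000023, reject H0 at alpha = 0.1.


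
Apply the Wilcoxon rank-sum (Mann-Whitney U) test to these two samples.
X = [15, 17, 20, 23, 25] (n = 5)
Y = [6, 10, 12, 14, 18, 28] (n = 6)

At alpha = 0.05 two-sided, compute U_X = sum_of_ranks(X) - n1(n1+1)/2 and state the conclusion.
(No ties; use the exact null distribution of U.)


Step 1: Combine and sort all 11 observations; assign midranks.
sorted (value, group): (6,Y), (10,Y), (12,Y), (14,Y), (15,X), (17,X), (18,Y), (20,X), (23,X), (25,X), (28,Y)
ranks: 6->1, 10->2, 12->3, 14->4, 15->5, 17->6, 18->7, 20->8, 23->9, 25->10, 28->11
Step 2: Rank sum for X: R1 = 5 + 6 + 8 + 9 + 10 = 38.
Step 3: U_X = R1 - n1(n1+1)/2 = 38 - 5*6/2 = 38 - 15 = 23.
       U_Y = n1*n2 - U_X = 30 - 23 = 7.
Step 4: No ties, so the exact null distribution of U (based on enumerating the C(11,5) = 462 equally likely rank assignments) gives the two-sided p-value.
Step 5: p-value = 0.177489; compare to alpha = 0.05. fail to reject H0.

U_X = 23, p = 0.177489, fail to reject H0 at alpha = 0.05.


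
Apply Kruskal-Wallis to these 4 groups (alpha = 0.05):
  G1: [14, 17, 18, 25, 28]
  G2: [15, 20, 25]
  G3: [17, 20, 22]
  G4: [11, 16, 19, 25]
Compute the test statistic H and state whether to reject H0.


Step 1: Combine all N = 15 observations and assign midranks.
sorted (value, group, rank): (11,G4,1), (14,G1,2), (15,G2,3), (16,G4,4), (17,G1,5.5), (17,G3,5.5), (18,G1,7), (19,G4,8), (20,G2,9.5), (20,G3,9.5), (22,G3,11), (25,G1,13), (25,G2,13), (25,G4,13), (28,G1,15)
Step 2: Sum ranks within each group.
R_1 = 42.5 (n_1 = 5)
R_2 = 25.5 (n_2 = 3)
R_3 = 26 (n_3 = 3)
R_4 = 26 (n_4 = 4)
Step 3: H = 12/(N(N+1)) * sum(R_i^2/n_i) - 3(N+1)
     = 12/(15*16) * (42.5^2/5 + 25.5^2/3 + 26^2/3 + 26^2/4) - 3*16
     = 0.050000 * 972.333 - 48
     = 0.616667.
Step 4: Ties present; correction factor C = 1 - 36/(15^3 - 15) = 0.989286. Corrected H = 0.616667 / 0.989286 = 0.623345.
Step 5: Under H0, H ~ chi^2(3); p-value = 0.891068.
Step 6: alpha = 0.05. fail to reject H0.

H = 0.6233, df = 3, p = 0.891068, fail to reject H0.


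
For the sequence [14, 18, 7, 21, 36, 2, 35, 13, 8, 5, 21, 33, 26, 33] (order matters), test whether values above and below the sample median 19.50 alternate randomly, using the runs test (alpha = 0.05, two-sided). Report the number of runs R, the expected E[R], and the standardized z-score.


Step 1: Compute median = 19.50; label A = above, B = below.
Labels in order: BBBAABABBBAAAA  (n_A = 7, n_B = 7)
Step 2: Count runs R = 6.
Step 3: Under H0 (random ordering), E[R] = 2*n_A*n_B/(n_A+n_B) + 1 = 2*7*7/14 + 1 = 8.0000.
        Var[R] = 2*n_A*n_B*(2*n_A*n_B - n_A - n_B) / ((n_A+n_B)^2 * (n_A+n_B-1)) = 8232/2548 = 3.2308.
        SD[R] = 1.7974.
Step 4: Continuity-corrected z = (R + 0.5 - E[R]) / SD[R] = (6 + 0.5 - 8.0000) / 1.7974 = -0.8345.
Step 5: Two-sided p-value via normal approximation = 2*(1 - Phi(|z|)) = 0.403986.
Step 6: alpha = 0.05. fail to reject H0.

R = 6, z = -0.8345, p = 0.403986, fail to reject H0.


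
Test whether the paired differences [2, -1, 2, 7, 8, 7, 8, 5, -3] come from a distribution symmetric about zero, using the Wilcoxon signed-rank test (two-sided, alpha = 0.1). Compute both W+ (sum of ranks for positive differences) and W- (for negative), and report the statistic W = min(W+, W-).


Step 1: Drop any zero differences (none here) and take |d_i|.
|d| = [2, 1, 2, 7, 8, 7, 8, 5, 3]
Step 2: Midrank |d_i| (ties get averaged ranks).
ranks: |2|->2.5, |1|->1, |2|->2.5, |7|->6.5, |8|->8.5, |7|->6.5, |8|->8.5, |5|->5, |3|->4
Step 3: Attach original signs; sum ranks with positive sign and with negative sign.
W+ = 2.5 + 2.5 + 6.5 + 8.5 + 6.5 + 8.5 + 5 = 40
W- = 1 + 4 = 5
(Check: W+ + W- = 45 should equal n(n+1)/2 = 45.)
Step 4: Test statistic W = min(W+, W-) = 5.
Step 5: Ties in |d|, so use the tie-corrected normal approximation.
        E[W] = n(n+1)/4 = 9*10/4 = 22.5.
        Tie groups: |d|=2 (t=2), |d|=7 (t=2), |d|=8 (t=2); sum(t^3 - t) = 18.
        Var[W] = n(n+1)(2n+1)/24 - sum(t^3-t)/48 = 1710/24 - 18/48 = 70.875.
        z = (W - E[W]) / sqrt(Var[W]) = (5 - 22.5) / 8.4187 = -2.0787.
        Two-sided p = 2*Phi(z) = 0.037645.
Step 6: alpha = 0.1. reject H0.

W+ = 40, W- = 5, W = min = 5, p = 0.037645, reject H0.


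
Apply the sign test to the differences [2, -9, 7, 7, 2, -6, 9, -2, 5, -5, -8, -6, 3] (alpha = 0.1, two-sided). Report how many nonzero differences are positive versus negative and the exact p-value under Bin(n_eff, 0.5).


Step 1: Discard zero differences. Original n = 13; n_eff = number of nonzero differences = 13.
Nonzero differences (with sign): +2, -9, +7, +7, +2, -6, +9, -2, +5, -5, -8, -6, +3
Step 2: Count signs: positive = 7, negative = 6.
Step 3: Under H0: P(positive) = 0.5, so the number of positives S ~ Bin(13, 0.5).
Step 4: Two-sided exact p-value = sum of Bin(13,0.5) probabilities at or below the observed probability = 1.000000.
Step 5: alpha = 0.1. fail to reject H0.

n_eff = 13, pos = 7, neg = 6, p = 1.000000, fail to reject H0.


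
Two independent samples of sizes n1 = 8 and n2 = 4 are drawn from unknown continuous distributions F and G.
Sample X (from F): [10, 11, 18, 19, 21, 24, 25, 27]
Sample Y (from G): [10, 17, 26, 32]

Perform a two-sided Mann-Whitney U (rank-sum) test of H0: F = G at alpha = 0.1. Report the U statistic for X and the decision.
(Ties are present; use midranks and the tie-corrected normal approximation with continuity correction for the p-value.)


Step 1: Combine and sort all 12 observations; assign midranks.
sorted (value, group): (10,X), (10,Y), (11,X), (17,Y), (18,X), (19,X), (21,X), (24,X), (25,X), (26,Y), (27,X), (32,Y)
ranks: 10->1.5, 10->1.5, 11->3, 17->4, 18->5, 19->6, 21->7, 24->8, 25->9, 26->10, 27->11, 32->12
Step 2: Rank sum for X: R1 = 1.5 + 3 + 5 + 6 + 7 + 8 + 9 + 11 = 50.5.
Step 3: U_X = R1 - n1(n1+1)/2 = 50.5 - 8*9/2 = 50.5 - 36 = 14.5.
       U_Y = n1*n2 - U_X = 32 - 14.5 = 17.5.
Step 4: Ties are present, so use the tie-corrected normal approximation (with continuity correction) for the p-value.
Step 5: p-value = 0.864901; compare to alpha = 0.1. fail to reject H0.

U_X = 14.5, p = 0.864901, fail to reject H0 at alpha = 0.1.


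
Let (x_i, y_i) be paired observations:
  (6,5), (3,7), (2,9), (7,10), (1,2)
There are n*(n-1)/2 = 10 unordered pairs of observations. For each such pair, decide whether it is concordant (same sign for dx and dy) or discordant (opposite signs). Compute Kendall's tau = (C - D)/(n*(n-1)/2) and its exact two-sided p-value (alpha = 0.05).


Step 1: Enumerate the 10 unordered pairs (i,j) with i<j and classify each by sign(x_j-x_i) * sign(y_j-y_i).
  (1,2):dx=-3,dy=+2->D; (1,3):dx=-4,dy=+4->D; (1,4):dx=+1,dy=+5->C; (1,5):dx=-5,dy=-3->C
  (2,3):dx=-1,dy=+2->D; (2,4):dx=+4,dy=+3->C; (2,5):dx=-2,dy=-5->C; (3,4):dx=+5,dy=+1->C
  (3,5):dx=-1,dy=-7->C; (4,5):dx=-6,dy=-8->C
Step 2: C = 7, D = 3, total pairs = 10.
Step 3: tau = (C - D)/(n(n-1)/2) = (7 - 3)/10 = 0.400000.
Step 4: Exact two-sided p-value (enumerate n! = 120 permutations of y under H0): p = 0.483333.
Step 5: alpha = 0.05. fail to reject H0.

tau_b = 0.4000 (C=7, D=3), p = 0.483333, fail to reject H0.


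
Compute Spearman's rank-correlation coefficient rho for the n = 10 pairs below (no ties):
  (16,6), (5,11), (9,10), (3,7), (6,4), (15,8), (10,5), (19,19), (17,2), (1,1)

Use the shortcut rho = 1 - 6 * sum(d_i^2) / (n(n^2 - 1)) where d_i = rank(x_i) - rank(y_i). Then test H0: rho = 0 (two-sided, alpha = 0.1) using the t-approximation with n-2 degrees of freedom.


Step 1: Rank x and y separately (midranks; no ties here).
rank(x): 16->8, 5->3, 9->5, 3->2, 6->4, 15->7, 10->6, 19->10, 17->9, 1->1
rank(y): 6->5, 11->9, 10->8, 7->6, 4->3, 8->7, 5->4, 19->10, 2->2, 1->1
Step 2: d_i = R_x(i) - R_y(i); compute d_i^2.
  (8-5)^2=9, (3-9)^2=36, (5-8)^2=9, (2-6)^2=16, (4-3)^2=1, (7-7)^2=0, (6-4)^2=4, (10-10)^2=0, (9-2)^2=49, (1-1)^2=0
sum(d^2) = 124.
Step 3: rho = 1 - 6*124 / (10*(10^2 - 1)) = 1 - 744/990 = 0.248485.
Step 4: Under H0, t = rho * sqrt((n-2)/(1-rho^2)) = 0.7256 ~ t(8).
Step 5: Two-sided p-value from the t-distribution with 8 df = 0.488776.
Step 6: alpha = 0.1. fail to reject H0.

rho = 0.2485, p = 0.488776, fail to reject H0 at alpha = 0.1.


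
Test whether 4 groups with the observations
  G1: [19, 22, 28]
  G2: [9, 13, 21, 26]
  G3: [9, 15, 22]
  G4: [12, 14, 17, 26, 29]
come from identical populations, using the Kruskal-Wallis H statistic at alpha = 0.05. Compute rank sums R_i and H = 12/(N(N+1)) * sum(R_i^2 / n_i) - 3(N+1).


Step 1: Combine all N = 15 observations and assign midranks.
sorted (value, group, rank): (9,G2,1.5), (9,G3,1.5), (12,G4,3), (13,G2,4), (14,G4,5), (15,G3,6), (17,G4,7), (19,G1,8), (21,G2,9), (22,G1,10.5), (22,G3,10.5), (26,G2,12.5), (26,G4,12.5), (28,G1,14), (29,G4,15)
Step 2: Sum ranks within each group.
R_1 = 32.5 (n_1 = 3)
R_2 = 27 (n_2 = 4)
R_3 = 18 (n_3 = 3)
R_4 = 42.5 (n_4 = 5)
Step 3: H = 12/(N(N+1)) * sum(R_i^2/n_i) - 3(N+1)
     = 12/(15*16) * (32.5^2/3 + 27^2/4 + 18^2/3 + 42.5^2/5) - 3*16
     = 0.050000 * 1003.58 - 48
     = 2.179167.
Step 4: Ties present; correction factor C = 1 - 18/(15^3 - 15) = 0.994643. Corrected H = 2.179167 / 0.994643 = 2.190904.
Step 5: Under H0, H ~ chi^2(3); p-value = 0.533742.
Step 6: alpha = 0.05. fail to reject H0.

H = 2.1909, df = 3, p = 0.533742, fail to reject H0.


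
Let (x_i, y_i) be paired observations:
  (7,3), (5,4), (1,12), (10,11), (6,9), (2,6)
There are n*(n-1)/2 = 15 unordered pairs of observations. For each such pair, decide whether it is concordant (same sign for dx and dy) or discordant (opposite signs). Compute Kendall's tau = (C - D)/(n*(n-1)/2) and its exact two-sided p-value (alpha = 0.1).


Step 1: Enumerate the 15 unordered pairs (i,j) with i<j and classify each by sign(x_j-x_i) * sign(y_j-y_i).
  (1,2):dx=-2,dy=+1->D; (1,3):dx=-6,dy=+9->D; (1,4):dx=+3,dy=+8->C; (1,5):dx=-1,dy=+6->D
  (1,6):dx=-5,dy=+3->D; (2,3):dx=-4,dy=+8->D; (2,4):dx=+5,dy=+7->C; (2,5):dx=+1,dy=+5->C
  (2,6):dx=-3,dy=+2->D; (3,4):dx=+9,dy=-1->D; (3,5):dx=+5,dy=-3->D; (3,6):dx=+1,dy=-6->D
  (4,5):dx=-4,dy=-2->C; (4,6):dx=-8,dy=-5->C; (5,6):dx=-4,dy=-3->C
Step 2: C = 6, D = 9, total pairs = 15.
Step 3: tau = (C - D)/(n(n-1)/2) = (6 - 9)/15 = -0.200000.
Step 4: Exact two-sided p-value (enumerate n! = 720 permutations of y under H0): p = 0.719444.
Step 5: alpha = 0.1. fail to reject H0.

tau_b = -0.2000 (C=6, D=9), p = 0.719444, fail to reject H0.


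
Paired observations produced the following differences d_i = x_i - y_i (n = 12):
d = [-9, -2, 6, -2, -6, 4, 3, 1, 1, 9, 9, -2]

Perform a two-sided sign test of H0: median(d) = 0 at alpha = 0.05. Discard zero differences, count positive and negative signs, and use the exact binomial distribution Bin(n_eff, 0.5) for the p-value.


Step 1: Discard zero differences. Original n = 12; n_eff = number of nonzero differences = 12.
Nonzero differences (with sign): -9, -2, +6, -2, -6, +4, +3, +1, +1, +9, +9, -2
Step 2: Count signs: positive = 7, negative = 5.
Step 3: Under H0: P(positive) = 0.5, so the number of positives S ~ Bin(12, 0.5).
Step 4: Two-sided exact p-value = sum of Bin(12,0.5) probabilities at or below the observed probability = 0.774414.
Step 5: alpha = 0.05. fail to reject H0.

n_eff = 12, pos = 7, neg = 5, p = 0.774414, fail to reject H0.


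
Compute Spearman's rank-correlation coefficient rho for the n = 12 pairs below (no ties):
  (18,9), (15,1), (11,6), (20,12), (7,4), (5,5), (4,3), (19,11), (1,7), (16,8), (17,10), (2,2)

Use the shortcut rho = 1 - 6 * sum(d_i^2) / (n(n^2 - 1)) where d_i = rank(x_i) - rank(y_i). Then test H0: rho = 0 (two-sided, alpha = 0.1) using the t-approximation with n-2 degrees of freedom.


Step 1: Rank x and y separately (midranks; no ties here).
rank(x): 18->10, 15->7, 11->6, 20->12, 7->5, 5->4, 4->3, 19->11, 1->1, 16->8, 17->9, 2->2
rank(y): 9->9, 1->1, 6->6, 12->12, 4->4, 5->5, 3->3, 11->11, 7->7, 8->8, 10->10, 2->2
Step 2: d_i = R_x(i) - R_y(i); compute d_i^2.
  (10-9)^2=1, (7-1)^2=36, (6-6)^2=0, (12-12)^2=0, (5-4)^2=1, (4-5)^2=1, (3-3)^2=0, (11-11)^2=0, (1-7)^2=36, (8-8)^2=0, (9-10)^2=1, (2-2)^2=0
sum(d^2) = 76.
Step 3: rho = 1 - 6*76 / (12*(12^2 - 1)) = 1 - 456/1716 = 0.734266.
Step 4: Under H0, t = rho * sqrt((n-2)/(1-rho^2)) = 3.4204 ~ t(10).
Step 5: Two-sided p-value from the t-distribution with 10 df = 0.006543.
Step 6: alpha = 0.1. reject H0.

rho = 0.7343, p = 0.006543, reject H0 at alpha = 0.1.


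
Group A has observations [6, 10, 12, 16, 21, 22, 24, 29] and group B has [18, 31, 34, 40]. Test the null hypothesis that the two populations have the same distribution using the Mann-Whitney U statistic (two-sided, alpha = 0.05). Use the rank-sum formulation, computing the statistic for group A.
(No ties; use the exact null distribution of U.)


Step 1: Combine and sort all 12 observations; assign midranks.
sorted (value, group): (6,X), (10,X), (12,X), (16,X), (18,Y), (21,X), (22,X), (24,X), (29,X), (31,Y), (34,Y), (40,Y)
ranks: 6->1, 10->2, 12->3, 16->4, 18->5, 21->6, 22->7, 24->8, 29->9, 31->10, 34->11, 40->12
Step 2: Rank sum for X: R1 = 1 + 2 + 3 + 4 + 6 + 7 + 8 + 9 = 40.
Step 3: U_X = R1 - n1(n1+1)/2 = 40 - 8*9/2 = 40 - 36 = 4.
       U_Y = n1*n2 - U_X = 32 - 4 = 28.
Step 4: No ties, so the exact null distribution of U (based on enumerating the C(12,8) = 495 equally likely rank assignments) gives the two-sided p-value.
Step 5: p-value = 0.048485; compare to alpha = 0.05. reject H0.

U_X = 4, p = 0.048485, reject H0 at alpha = 0.05.


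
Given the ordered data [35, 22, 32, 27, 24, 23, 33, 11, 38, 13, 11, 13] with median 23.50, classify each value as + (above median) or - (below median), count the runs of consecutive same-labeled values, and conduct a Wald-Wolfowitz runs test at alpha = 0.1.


Step 1: Compute median = 23.50; label A = above, B = below.
Labels in order: ABAAABABABBB  (n_A = 6, n_B = 6)
Step 2: Count runs R = 8.
Step 3: Under H0 (random ordering), E[R] = 2*n_A*n_B/(n_A+n_B) + 1 = 2*6*6/12 + 1 = 7.0000.
        Var[R] = 2*n_A*n_B*(2*n_A*n_B - n_A - n_B) / ((n_A+n_B)^2 * (n_A+n_B-1)) = 4320/1584 = 2.7273.
        SD[R] = 1.6514.
Step 4: Continuity-corrected z = (R - 0.5 - E[R]) / SD[R] = (8 - 0.5 - 7.0000) / 1.6514 = 0.3028.
Step 5: Two-sided p-value via normal approximation = 2*(1 - Phi(|z|)) = 0.762069.
Step 6: alpha = 0.1. fail to reject H0.

R = 8, z = 0.3028, p = 0.762069, fail to reject H0.


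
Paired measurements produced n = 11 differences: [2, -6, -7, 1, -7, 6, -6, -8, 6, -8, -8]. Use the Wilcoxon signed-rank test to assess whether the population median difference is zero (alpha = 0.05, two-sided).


Step 1: Drop any zero differences (none here) and take |d_i|.
|d| = [2, 6, 7, 1, 7, 6, 6, 8, 6, 8, 8]
Step 2: Midrank |d_i| (ties get averaged ranks).
ranks: |2|->2, |6|->4.5, |7|->7.5, |1|->1, |7|->7.5, |6|->4.5, |6|->4.5, |8|->10, |6|->4.5, |8|->10, |8|->10
Step 3: Attach original signs; sum ranks with positive sign and with negative sign.
W+ = 2 + 1 + 4.5 + 4.5 = 12
W- = 4.5 + 7.5 + 7.5 + 4.5 + 10 + 10 + 10 = 54
(Check: W+ + W- = 66 should equal n(n+1)/2 = 66.)
Step 4: Test statistic W = min(W+, W-) = 12.
Step 5: Ties in |d|, so use the tie-corrected normal approximation.
        E[W] = n(n+1)/4 = 11*12/4 = 33.
        Tie groups: |d|=6 (t=4), |d|=7 (t=2), |d|=8 (t=3); sum(t^3 - t) = 90.
        Var[W] = n(n+1)(2n+1)/24 - sum(t^3-t)/48 = 3036/24 - 90/48 = 124.625.
        z = (W - E[W]) / sqrt(Var[W]) = (12 - 33) / 11.1636 = -1.8811.
        Two-sided p = 2*Phi(z) = 0.059955.
Step 6: alpha = 0.05. fail to reject H0.

W+ = 12, W- = 54, W = min = 12, p = 0.059955, fail to reject H0.


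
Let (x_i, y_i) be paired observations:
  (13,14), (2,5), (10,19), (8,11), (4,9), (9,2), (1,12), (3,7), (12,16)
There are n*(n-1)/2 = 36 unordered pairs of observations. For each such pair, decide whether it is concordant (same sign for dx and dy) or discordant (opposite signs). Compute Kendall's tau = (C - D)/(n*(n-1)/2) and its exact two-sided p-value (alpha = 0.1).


Step 1: Enumerate the 36 unordered pairs (i,j) with i<j and classify each by sign(x_j-x_i) * sign(y_j-y_i).
  (1,2):dx=-11,dy=-9->C; (1,3):dx=-3,dy=+5->D; (1,4):dx=-5,dy=-3->C; (1,5):dx=-9,dy=-5->C
  (1,6):dx=-4,dy=-12->C; (1,7):dx=-12,dy=-2->C; (1,8):dx=-10,dy=-7->C; (1,9):dx=-1,dy=+2->D
  (2,3):dx=+8,dy=+14->C; (2,4):dx=+6,dy=+6->C; (2,5):dx=+2,dy=+4->C; (2,6):dx=+7,dy=-3->D
  (2,7):dx=-1,dy=+7->D; (2,8):dx=+1,dy=+2->C; (2,9):dx=+10,dy=+11->C; (3,4):dx=-2,dy=-8->C
  (3,5):dx=-6,dy=-10->C; (3,6):dx=-1,dy=-17->C; (3,7):dx=-9,dy=-7->C; (3,8):dx=-7,dy=-12->C
  (3,9):dx=+2,dy=-3->D; (4,5):dx=-4,dy=-2->C; (4,6):dx=+1,dy=-9->D; (4,7):dx=-7,dy=+1->D
  (4,8):dx=-5,dy=-4->C; (4,9):dx=+4,dy=+5->C; (5,6):dx=+5,dy=-7->D; (5,7):dx=-3,dy=+3->D
  (5,8):dx=-1,dy=-2->C; (5,9):dx=+8,dy=+7->C; (6,7):dx=-8,dy=+10->D; (6,8):dx=-6,dy=+5->D
  (6,9):dx=+3,dy=+14->C; (7,8):dx=+2,dy=-5->D; (7,9):dx=+11,dy=+4->C; (8,9):dx=+9,dy=+9->C
Step 2: C = 24, D = 12, total pairs = 36.
Step 3: tau = (C - D)/(n(n-1)/2) = (24 - 12)/36 = 0.333333.
Step 4: Exact two-sided p-value (enumerate n! = 362880 permutations of y under H0): p = 0.259518.
Step 5: alpha = 0.1. fail to reject H0.

tau_b = 0.3333 (C=24, D=12), p = 0.259518, fail to reject H0.


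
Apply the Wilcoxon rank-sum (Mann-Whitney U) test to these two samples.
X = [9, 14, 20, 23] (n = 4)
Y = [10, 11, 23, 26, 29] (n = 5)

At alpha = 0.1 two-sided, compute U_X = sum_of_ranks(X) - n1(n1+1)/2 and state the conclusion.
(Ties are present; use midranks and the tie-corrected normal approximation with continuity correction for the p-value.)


Step 1: Combine and sort all 9 observations; assign midranks.
sorted (value, group): (9,X), (10,Y), (11,Y), (14,X), (20,X), (23,X), (23,Y), (26,Y), (29,Y)
ranks: 9->1, 10->2, 11->3, 14->4, 20->5, 23->6.5, 23->6.5, 26->8, 29->9
Step 2: Rank sum for X: R1 = 1 + 4 + 5 + 6.5 = 16.5.
Step 3: U_X = R1 - n1(n1+1)/2 = 16.5 - 4*5/2 = 16.5 - 10 = 6.5.
       U_Y = n1*n2 - U_X = 20 - 6.5 = 13.5.
Step 4: Ties are present, so use the tie-corrected normal approximation (with continuity correction) for the p-value.
Step 5: p-value = 0.460558; compare to alpha = 0.1. fail to reject H0.

U_X = 6.5, p = 0.460558, fail to reject H0 at alpha = 0.1.


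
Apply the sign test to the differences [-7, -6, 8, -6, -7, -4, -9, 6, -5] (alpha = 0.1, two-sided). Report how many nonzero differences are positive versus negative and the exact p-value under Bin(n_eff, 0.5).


Step 1: Discard zero differences. Original n = 9; n_eff = number of nonzero differences = 9.
Nonzero differences (with sign): -7, -6, +8, -6, -7, -4, -9, +6, -5
Step 2: Count signs: positive = 2, negative = 7.
Step 3: Under H0: P(positive) = 0.5, so the number of positives S ~ Bin(9, 0.5).
Step 4: Two-sided exact p-value = sum of Bin(9,0.5) probabilities at or below the observed probability = 0.179688.
Step 5: alpha = 0.1. fail to reject H0.

n_eff = 9, pos = 2, neg = 7, p = 0.179688, fail to reject H0.


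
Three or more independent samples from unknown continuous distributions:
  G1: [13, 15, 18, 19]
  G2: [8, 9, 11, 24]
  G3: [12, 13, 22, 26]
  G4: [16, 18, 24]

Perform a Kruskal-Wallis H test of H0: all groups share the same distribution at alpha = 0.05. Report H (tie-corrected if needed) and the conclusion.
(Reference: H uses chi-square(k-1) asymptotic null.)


Step 1: Combine all N = 15 observations and assign midranks.
sorted (value, group, rank): (8,G2,1), (9,G2,2), (11,G2,3), (12,G3,4), (13,G1,5.5), (13,G3,5.5), (15,G1,7), (16,G4,8), (18,G1,9.5), (18,G4,9.5), (19,G1,11), (22,G3,12), (24,G2,13.5), (24,G4,13.5), (26,G3,15)
Step 2: Sum ranks within each group.
R_1 = 33 (n_1 = 4)
R_2 = 19.5 (n_2 = 4)
R_3 = 36.5 (n_3 = 4)
R_4 = 31 (n_4 = 3)
Step 3: H = 12/(N(N+1)) * sum(R_i^2/n_i) - 3(N+1)
     = 12/(15*16) * (33^2/4 + 19.5^2/4 + 36.5^2/4 + 31^2/3) - 3*16
     = 0.050000 * 1020.71 - 48
     = 3.035417.
Step 4: Ties present; correction factor C = 1 - 18/(15^3 - 15) = 0.994643. Corrected H = 3.035417 / 0.994643 = 3.051765.
Step 5: Under H0, H ~ chi^2(3); p-value = 0.383713.
Step 6: alpha = 0.05. fail to reject H0.

H = 3.0518, df = 3, p = 0.383713, fail to reject H0.


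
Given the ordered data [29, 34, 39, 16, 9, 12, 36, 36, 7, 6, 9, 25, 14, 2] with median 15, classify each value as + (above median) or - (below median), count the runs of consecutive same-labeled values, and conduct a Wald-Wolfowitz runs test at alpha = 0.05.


Step 1: Compute median = 15; label A = above, B = below.
Labels in order: AAAABBAABBBABB  (n_A = 7, n_B = 7)
Step 2: Count runs R = 6.
Step 3: Under H0 (random ordering), E[R] = 2*n_A*n_B/(n_A+n_B) + 1 = 2*7*7/14 + 1 = 8.0000.
        Var[R] = 2*n_A*n_B*(2*n_A*n_B - n_A - n_B) / ((n_A+n_B)^2 * (n_A+n_B-1)) = 8232/2548 = 3.2308.
        SD[R] = 1.7974.
Step 4: Continuity-corrected z = (R + 0.5 - E[R]) / SD[R] = (6 + 0.5 - 8.0000) / 1.7974 = -0.8345.
Step 5: Two-sided p-value via normal approximation = 2*(1 - Phi(|z|)) = 0.403986.
Step 6: alpha = 0.05. fail to reject H0.

R = 6, z = -0.8345, p = 0.403986, fail to reject H0.


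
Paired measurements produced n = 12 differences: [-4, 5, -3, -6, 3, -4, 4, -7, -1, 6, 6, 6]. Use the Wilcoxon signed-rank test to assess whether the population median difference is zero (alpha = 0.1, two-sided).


Step 1: Drop any zero differences (none here) and take |d_i|.
|d| = [4, 5, 3, 6, 3, 4, 4, 7, 1, 6, 6, 6]
Step 2: Midrank |d_i| (ties get averaged ranks).
ranks: |4|->5, |5|->7, |3|->2.5, |6|->9.5, |3|->2.5, |4|->5, |4|->5, |7|->12, |1|->1, |6|->9.5, |6|->9.5, |6|->9.5
Step 3: Attach original signs; sum ranks with positive sign and with negative sign.
W+ = 7 + 2.5 + 5 + 9.5 + 9.5 + 9.5 = 43
W- = 5 + 2.5 + 9.5 + 5 + 12 + 1 = 35
(Check: W+ + W- = 78 should equal n(n+1)/2 = 78.)
Step 4: Test statistic W = min(W+, W-) = 35.
Step 5: Ties in |d|, so use the tie-corrected normal approximation.
        E[W] = n(n+1)/4 = 12*13/4 = 39.
        Tie groups: |d|=3 (t=2), |d|=4 (t=3), |d|=6 (t=4); sum(t^3 - t) = 90.
        Var[W] = n(n+1)(2n+1)/24 - sum(t^3-t)/48 = 3900/24 - 90/48 = 160.625.
        z = (W - E[W]) / sqrt(Var[W]) = (35 - 39) / 12.6738 = -0.3156.
        Two-sided p = 2*Phi(z) = 0.752297.
Step 6: alpha = 0.1. fail to reject H0.

W+ = 43, W- = 35, W = min = 35, p = 0.752297, fail to reject H0.


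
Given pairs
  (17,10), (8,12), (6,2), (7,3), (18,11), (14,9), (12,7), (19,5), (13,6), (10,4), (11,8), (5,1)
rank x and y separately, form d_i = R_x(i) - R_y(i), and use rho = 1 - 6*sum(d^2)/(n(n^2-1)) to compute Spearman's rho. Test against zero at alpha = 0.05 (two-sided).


Step 1: Rank x and y separately (midranks; no ties here).
rank(x): 17->10, 8->4, 6->2, 7->3, 18->11, 14->9, 12->7, 19->12, 13->8, 10->5, 11->6, 5->1
rank(y): 10->10, 12->12, 2->2, 3->3, 11->11, 9->9, 7->7, 5->5, 6->6, 4->4, 8->8, 1->1
Step 2: d_i = R_x(i) - R_y(i); compute d_i^2.
  (10-10)^2=0, (4-12)^2=64, (2-2)^2=0, (3-3)^2=0, (11-11)^2=0, (9-9)^2=0, (7-7)^2=0, (12-5)^2=49, (8-6)^2=4, (5-4)^2=1, (6-8)^2=4, (1-1)^2=0
sum(d^2) = 122.
Step 3: rho = 1 - 6*122 / (12*(12^2 - 1)) = 1 - 732/1716 = 0.573427.
Step 4: Under H0, t = rho * sqrt((n-2)/(1-rho^2)) = 2.2134 ~ t(10).
Step 5: Two-sided p-value from the t-distribution with 10 df = 0.051266.
Step 6: alpha = 0.05. fail to reject H0.

rho = 0.5734, p = 0.051266, fail to reject H0 at alpha = 0.05.


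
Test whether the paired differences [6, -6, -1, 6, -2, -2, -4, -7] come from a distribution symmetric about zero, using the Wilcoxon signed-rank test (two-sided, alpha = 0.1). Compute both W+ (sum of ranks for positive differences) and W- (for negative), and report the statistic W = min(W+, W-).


Step 1: Drop any zero differences (none here) and take |d_i|.
|d| = [6, 6, 1, 6, 2, 2, 4, 7]
Step 2: Midrank |d_i| (ties get averaged ranks).
ranks: |6|->6, |6|->6, |1|->1, |6|->6, |2|->2.5, |2|->2.5, |4|->4, |7|->8
Step 3: Attach original signs; sum ranks with positive sign and with negative sign.
W+ = 6 + 6 = 12
W- = 6 + 1 + 2.5 + 2.5 + 4 + 8 = 24
(Check: W+ + W- = 36 should equal n(n+1)/2 = 36.)
Step 4: Test statistic W = min(W+, W-) = 12.
Step 5: Ties in |d|, so use the tie-corrected normal approximation.
        E[W] = n(n+1)/4 = 8*9/4 = 18.
        Tie groups: |d|=2 (t=2), |d|=6 (t=3); sum(t^3 - t) = 30.
        Var[W] = n(n+1)(2n+1)/24 - sum(t^3-t)/48 = 1224/24 - 30/48 = 50.375.
        z = (W - E[W]) / sqrt(Var[W]) = (12 - 18) / 7.0975 = -0.8454.
        Two-sided p = 2*Phi(z) = 0.397908.
Step 6: alpha = 0.1. fail to reject H0.

W+ = 12, W- = 24, W = min = 12, p = 0.397908, fail to reject H0.


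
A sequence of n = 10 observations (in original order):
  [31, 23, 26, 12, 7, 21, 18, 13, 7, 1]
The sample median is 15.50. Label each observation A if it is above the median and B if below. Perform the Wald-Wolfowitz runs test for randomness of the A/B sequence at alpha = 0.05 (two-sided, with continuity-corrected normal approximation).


Step 1: Compute median = 15.50; label A = above, B = below.
Labels in order: AAABBAABBB  (n_A = 5, n_B = 5)
Step 2: Count runs R = 4.
Step 3: Under H0 (random ordering), E[R] = 2*n_A*n_B/(n_A+n_B) + 1 = 2*5*5/10 + 1 = 6.0000.
        Var[R] = 2*n_A*n_B*(2*n_A*n_B - n_A - n_B) / ((n_A+n_B)^2 * (n_A+n_B-1)) = 2000/900 = 2.2222.
        SD[R] = 1.4907.
Step 4: Continuity-corrected z = (R + 0.5 - E[R]) / SD[R] = (4 + 0.5 - 6.0000) / 1.4907 = -1.0062.
Step 5: Two-sided p-value via normal approximation = 2*(1 - Phi(|z|)) = 0.314305.
Step 6: alpha = 0.05. fail to reject H0.

R = 4, z = -1.0062, p = 0.314305, fail to reject H0.


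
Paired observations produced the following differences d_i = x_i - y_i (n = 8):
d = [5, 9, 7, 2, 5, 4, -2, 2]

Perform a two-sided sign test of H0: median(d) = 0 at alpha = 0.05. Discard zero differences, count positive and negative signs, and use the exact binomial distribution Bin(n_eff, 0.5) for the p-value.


Step 1: Discard zero differences. Original n = 8; n_eff = number of nonzero differences = 8.
Nonzero differences (with sign): +5, +9, +7, +2, +5, +4, -2, +2
Step 2: Count signs: positive = 7, negative = 1.
Step 3: Under H0: P(positive) = 0.5, so the number of positives S ~ Bin(8, 0.5).
Step 4: Two-sided exact p-value = sum of Bin(8,0.5) probabilities at or below the observed probability = 0.070312.
Step 5: alpha = 0.05. fail to reject H0.

n_eff = 8, pos = 7, neg = 1, p = 0.070312, fail to reject H0.


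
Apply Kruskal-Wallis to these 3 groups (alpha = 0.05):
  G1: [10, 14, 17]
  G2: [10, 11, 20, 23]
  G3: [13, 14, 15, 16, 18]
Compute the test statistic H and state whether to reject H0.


Step 1: Combine all N = 12 observations and assign midranks.
sorted (value, group, rank): (10,G1,1.5), (10,G2,1.5), (11,G2,3), (13,G3,4), (14,G1,5.5), (14,G3,5.5), (15,G3,7), (16,G3,8), (17,G1,9), (18,G3,10), (20,G2,11), (23,G2,12)
Step 2: Sum ranks within each group.
R_1 = 16 (n_1 = 3)
R_2 = 27.5 (n_2 = 4)
R_3 = 34.5 (n_3 = 5)
Step 3: H = 12/(N(N+1)) * sum(R_i^2/n_i) - 3(N+1)
     = 12/(12*13) * (16^2/3 + 27.5^2/4 + 34.5^2/5) - 3*13
     = 0.076923 * 512.446 - 39
     = 0.418910.
Step 4: Ties present; correction factor C = 1 - 12/(12^3 - 12) = 0.993007. Corrected H = 0.418910 / 0.993007 = 0.421860.
Step 5: Under H0, H ~ chi^2(2); p-value = 0.809831.
Step 6: alpha = 0.05. fail to reject H0.

H = 0.4219, df = 2, p = 0.809831, fail to reject H0.


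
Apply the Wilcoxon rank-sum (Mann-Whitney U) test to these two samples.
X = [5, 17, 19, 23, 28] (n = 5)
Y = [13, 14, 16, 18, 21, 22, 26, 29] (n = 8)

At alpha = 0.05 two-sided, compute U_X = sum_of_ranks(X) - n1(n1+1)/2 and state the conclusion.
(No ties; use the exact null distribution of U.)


Step 1: Combine and sort all 13 observations; assign midranks.
sorted (value, group): (5,X), (13,Y), (14,Y), (16,Y), (17,X), (18,Y), (19,X), (21,Y), (22,Y), (23,X), (26,Y), (28,X), (29,Y)
ranks: 5->1, 13->2, 14->3, 16->4, 17->5, 18->6, 19->7, 21->8, 22->9, 23->10, 26->11, 28->12, 29->13
Step 2: Rank sum for X: R1 = 1 + 5 + 7 + 10 + 12 = 35.
Step 3: U_X = R1 - n1(n1+1)/2 = 35 - 5*6/2 = 35 - 15 = 20.
       U_Y = n1*n2 - U_X = 40 - 20 = 20.
Step 4: No ties, so the exact null distribution of U (based on enumerating the C(13,5) = 1287 equally likely rank assignments) gives the two-sided p-value.
Step 5: p-value = 1.000000; compare to alpha = 0.05. fail to reject H0.

U_X = 20, p = 1.000000, fail to reject H0 at alpha = 0.05.


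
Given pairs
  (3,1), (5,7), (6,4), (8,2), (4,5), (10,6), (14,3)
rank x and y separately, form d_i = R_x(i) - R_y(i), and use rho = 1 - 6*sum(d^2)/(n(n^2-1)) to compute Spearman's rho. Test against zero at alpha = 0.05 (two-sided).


Step 1: Rank x and y separately (midranks; no ties here).
rank(x): 3->1, 5->3, 6->4, 8->5, 4->2, 10->6, 14->7
rank(y): 1->1, 7->7, 4->4, 2->2, 5->5, 6->6, 3->3
Step 2: d_i = R_x(i) - R_y(i); compute d_i^2.
  (1-1)^2=0, (3-7)^2=16, (4-4)^2=0, (5-2)^2=9, (2-5)^2=9, (6-6)^2=0, (7-3)^2=16
sum(d^2) = 50.
Step 3: rho = 1 - 6*50 / (7*(7^2 - 1)) = 1 - 300/336 = 0.107143.
Step 4: Under H0, t = rho * sqrt((n-2)/(1-rho^2)) = 0.2410 ~ t(5).
Step 5: Two-sided p-value from the t-distribution with 5 df = 0.819151.
Step 6: alpha = 0.05. fail to reject H0.

rho = 0.1071, p = 0.819151, fail to reject H0 at alpha = 0.05.


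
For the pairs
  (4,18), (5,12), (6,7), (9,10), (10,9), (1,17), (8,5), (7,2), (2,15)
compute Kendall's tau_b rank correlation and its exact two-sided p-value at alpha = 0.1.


Step 1: Enumerate the 36 unordered pairs (i,j) with i<j and classify each by sign(x_j-x_i) * sign(y_j-y_i).
  (1,2):dx=+1,dy=-6->D; (1,3):dx=+2,dy=-11->D; (1,4):dx=+5,dy=-8->D; (1,5):dx=+6,dy=-9->D
  (1,6):dx=-3,dy=-1->C; (1,7):dx=+4,dy=-13->D; (1,8):dx=+3,dy=-16->D; (1,9):dx=-2,dy=-3->C
  (2,3):dx=+1,dy=-5->D; (2,4):dx=+4,dy=-2->D; (2,5):dx=+5,dy=-3->D; (2,6):dx=-4,dy=+5->D
  (2,7):dx=+3,dy=-7->D; (2,8):dx=+2,dy=-10->D; (2,9):dx=-3,dy=+3->D; (3,4):dx=+3,dy=+3->C
  (3,5):dx=+4,dy=+2->C; (3,6):dx=-5,dy=+10->D; (3,7):dx=+2,dy=-2->D; (3,8):dx=+1,dy=-5->D
  (3,9):dx=-4,dy=+8->D; (4,5):dx=+1,dy=-1->D; (4,6):dx=-8,dy=+7->D; (4,7):dx=-1,dy=-5->C
  (4,8):dx=-2,dy=-8->C; (4,9):dx=-7,dy=+5->D; (5,6):dx=-9,dy=+8->D; (5,7):dx=-2,dy=-4->C
  (5,8):dx=-3,dy=-7->C; (5,9):dx=-8,dy=+6->D; (6,7):dx=+7,dy=-12->D; (6,8):dx=+6,dy=-15->D
  (6,9):dx=+1,dy=-2->D; (7,8):dx=-1,dy=-3->C; (7,9):dx=-6,dy=+10->D; (8,9):dx=-5,dy=+13->D
Step 2: C = 9, D = 27, total pairs = 36.
Step 3: tau = (C - D)/(n(n-1)/2) = (9 - 27)/36 = -0.500000.
Step 4: Exact two-sided p-value (enumerate n! = 362880 permutations of y under H0): p = 0.075176.
Step 5: alpha = 0.1. reject H0.

tau_b = -0.5000 (C=9, D=27), p = 0.075176, reject H0.
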